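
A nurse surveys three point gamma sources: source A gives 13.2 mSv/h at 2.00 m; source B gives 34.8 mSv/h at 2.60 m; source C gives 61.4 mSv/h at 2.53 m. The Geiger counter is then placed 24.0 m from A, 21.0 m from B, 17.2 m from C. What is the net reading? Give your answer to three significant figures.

1.95 mSv/h

Each source contributes Iᵢ·(dᵢ/rᵢ)²; contributions add.
A: 13.2 × (2.00/24.0)² = 0.09167 mSv/h
B: 34.8 × (2.60/21.0)² = 0.5334 mSv/h
C: 61.4 × (2.53/17.2)² = 1.328 mSv/h
Total = 0.09167 + 0.5334 + 1.328 = 1.953 mSv/h.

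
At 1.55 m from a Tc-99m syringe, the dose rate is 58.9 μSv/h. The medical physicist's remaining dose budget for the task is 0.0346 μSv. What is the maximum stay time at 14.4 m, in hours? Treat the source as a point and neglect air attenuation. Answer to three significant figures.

0.0507 h

By the inverse-square law, rate at 14.4 m:
(1.55/14.4)² = 0.01159, so 58.9 × 0.01159 = 0.6827 μSv/h.
Stay time = 0.0346 μSv ÷ 0.6827 μSv/h = 0.05068 h.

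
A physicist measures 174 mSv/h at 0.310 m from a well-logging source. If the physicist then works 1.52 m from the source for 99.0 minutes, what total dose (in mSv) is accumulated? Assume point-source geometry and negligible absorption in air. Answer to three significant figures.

By the inverse-square law, rate at 1.52 m:
174 × (0.310/1.52)² = 174 × 0.04159 = 7.237 mSv/h.
Dose = rate × time = 7.237 mSv/h × 1.650 h = 11.94 mSv.

11.9 mSv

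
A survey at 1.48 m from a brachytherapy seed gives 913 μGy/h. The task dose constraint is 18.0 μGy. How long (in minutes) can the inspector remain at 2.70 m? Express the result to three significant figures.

3.94 min

By the inverse-square law, rate at 2.70 m:
913 × (1.48/2.70)² = 913 × 0.3005 = 274.4 μGy/h.
Stay time = 18.0 μGy ÷ 274.4 μGy/h = 0.06560 h = 3.936 min.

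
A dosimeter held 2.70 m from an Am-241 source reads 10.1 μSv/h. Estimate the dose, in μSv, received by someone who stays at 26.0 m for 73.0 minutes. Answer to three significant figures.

By the inverse-square law, rate at 26.0 m:
(2.70/26.0)² = 0.01078, so 10.1 × 0.01078 = 0.1089 μSv/h.
Dose = rate × time = 0.1089 μSv/h × 1.217 h = 0.1325 μSv.

0.133 μSv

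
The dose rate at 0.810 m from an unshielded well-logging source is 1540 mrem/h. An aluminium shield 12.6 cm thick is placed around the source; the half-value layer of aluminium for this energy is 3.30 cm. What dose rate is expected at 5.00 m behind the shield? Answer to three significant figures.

Distance alone: 1540 × (0.810/5.00)² = 1540 × 0.02624 = 40.41 mrem/h.
Shield: 12.6/3.30 = 3.818 half-value layers → attenuation 2^(−3.818) = 0.07090.
Combined: 40.41 × 0.07090 = 2.865 mrem/h.

2.87 mrem/h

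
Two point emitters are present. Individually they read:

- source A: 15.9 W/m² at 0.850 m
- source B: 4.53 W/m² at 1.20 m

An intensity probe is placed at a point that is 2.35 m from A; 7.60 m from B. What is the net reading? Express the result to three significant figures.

By superposition, sum each source's inverse-square contribution:
A: 15.9 × (0.850/2.35)² = 2.080 W/m²
B: 4.53 × (1.20/7.60)² = 0.1129 W/m²
Total = 2.080 + 0.1129 = 2.193 W/m².

2.19 W/m²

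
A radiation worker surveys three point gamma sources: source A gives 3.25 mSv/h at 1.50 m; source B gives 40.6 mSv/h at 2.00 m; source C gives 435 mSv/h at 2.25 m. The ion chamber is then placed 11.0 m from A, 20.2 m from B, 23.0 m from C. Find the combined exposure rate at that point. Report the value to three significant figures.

4.62 mSv/h

By superposition, sum each source's inverse-square contribution:
A: 3.25 × (1.50/11.0)² = 0.06043 mSv/h
B: 40.6 × (2.00/20.2)² = 0.3980 mSv/h
C: 435 × (2.25/23.0)² = 4.163 mSv/h
Total = 0.06043 + 0.3980 + 4.163 = 4.621 mSv/h.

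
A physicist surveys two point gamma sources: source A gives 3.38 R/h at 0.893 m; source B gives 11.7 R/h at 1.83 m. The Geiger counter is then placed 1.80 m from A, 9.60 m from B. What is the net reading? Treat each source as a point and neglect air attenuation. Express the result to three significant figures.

1.26 R/h

Each source contributes Iᵢ·(dᵢ/rᵢ)²; contributions add.
A: 3.38 × (0.893/1.80)² = 0.8319 R/h
B: 11.7 × (1.83/9.60)² = 0.4252 R/h
Total = 0.8319 + 0.4252 = 1.257 R/h.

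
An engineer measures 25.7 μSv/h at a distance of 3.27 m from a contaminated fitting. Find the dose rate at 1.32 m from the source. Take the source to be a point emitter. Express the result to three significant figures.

158 μSv/h

Applying the 1/r² law, the rate at 1.32 m is
25.7 × (3.27/1.32)² = 25.7 × 6.137 = 157.7 μSv/h.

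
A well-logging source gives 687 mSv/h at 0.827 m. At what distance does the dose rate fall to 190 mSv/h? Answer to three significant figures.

Using I₁d₁² = I₂d₂², d₂ = d₁·√(I₁/I₂).
I₁/I₂ = 687/190 = 3.616, so d₂ = 0.827 × √3.616 = 1.573 m.

1.57 m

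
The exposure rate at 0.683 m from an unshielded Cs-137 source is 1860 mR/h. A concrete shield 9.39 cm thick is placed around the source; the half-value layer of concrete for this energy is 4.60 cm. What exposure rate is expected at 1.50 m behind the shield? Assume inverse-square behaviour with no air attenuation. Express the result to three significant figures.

93.7 mR/h

Distance alone: (0.683/1.50)² = 0.2073, so 1860 × 0.2073 = 385.6 mR/h.
Shield: 9.39/4.60 = 2.041 half-value layers → attenuation 2^(−2.041) = 0.2430.
Combined: 385.6 × 0.2430 = 93.70 mR/h.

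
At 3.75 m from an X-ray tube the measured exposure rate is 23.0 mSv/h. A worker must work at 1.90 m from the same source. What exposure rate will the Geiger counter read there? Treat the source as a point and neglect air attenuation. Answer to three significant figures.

Since intensity falls as 1/r², scaling from 3.75 m to 1.90 m:
23.0 × (3.75/1.90)² = 23.0 × 3.895 = 89.58 mSv/h.

89.6 mSv/h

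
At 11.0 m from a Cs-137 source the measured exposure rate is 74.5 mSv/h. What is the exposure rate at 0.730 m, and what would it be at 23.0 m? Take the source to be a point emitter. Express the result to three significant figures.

Intensity scales as (d₁/d₂)², so
At 0.730 m: 74.5 × (11.0/0.730)² = 74.5 × 227.1 = 16920 mSv/h
At 23.0 m: 16920 × (0.730/23.0)² = 16920 × 0.001007 = 17.04 mSv/h.

16900 mSv/h; 17.0 mSv/h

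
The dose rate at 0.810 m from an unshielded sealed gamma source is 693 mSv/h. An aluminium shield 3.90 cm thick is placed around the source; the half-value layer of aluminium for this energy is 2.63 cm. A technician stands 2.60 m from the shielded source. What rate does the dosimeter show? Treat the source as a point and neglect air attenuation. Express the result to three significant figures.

Distance alone: (0.810/2.60)² = 0.09706, so 693 × 0.09706 = 67.26 mSv/h.
Shield: 3.90/2.63 = 1.483 half-value layers → attenuation 2^(−1.483) = 0.3577.
Combined: 67.26 × 0.3577 = 24.06 mSv/h.

24.1 mSv/h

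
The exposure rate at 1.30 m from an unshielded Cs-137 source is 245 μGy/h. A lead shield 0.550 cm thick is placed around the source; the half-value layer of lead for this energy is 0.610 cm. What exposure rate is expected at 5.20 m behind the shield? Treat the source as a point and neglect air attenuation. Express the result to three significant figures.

8.20 μGy/h

Distance alone: (1.30/5.20)² = 0.06250, so 245 × 0.06250 = 15.31 μGy/h.
Shield: 0.550/0.610 = 0.9016 half-value layers → attenuation 2^(−0.9016) = 0.5353.
Combined: 15.31 × 0.5353 = 8.195 μGy/h.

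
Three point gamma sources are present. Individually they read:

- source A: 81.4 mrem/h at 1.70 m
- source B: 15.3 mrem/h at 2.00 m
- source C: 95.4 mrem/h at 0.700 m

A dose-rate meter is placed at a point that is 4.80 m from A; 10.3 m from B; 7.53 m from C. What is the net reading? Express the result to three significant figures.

By superposition, sum each source's inverse-square contribution:
A: 81.4 × (1.70/4.80)² = 10.21 mrem/h
B: 15.3 × (2.00/10.3)² = 0.5769 mrem/h
C: 95.4 × (0.700/7.53)² = 0.8244 mrem/h
Total = 10.21 + 0.5769 + 0.8244 = 11.61 mrem/h.

11.6 mrem/h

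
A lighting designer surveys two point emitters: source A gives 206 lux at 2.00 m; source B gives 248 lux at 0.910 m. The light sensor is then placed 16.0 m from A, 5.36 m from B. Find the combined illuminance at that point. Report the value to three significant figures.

By superposition, sum each source's inverse-square contribution:
A: 206 × (2.00/16.0)² = 3.219 lux
B: 248 × (0.910/5.36)² = 7.148 lux
Total = 3.219 + 7.148 = 10.37 lux.

10.4 lux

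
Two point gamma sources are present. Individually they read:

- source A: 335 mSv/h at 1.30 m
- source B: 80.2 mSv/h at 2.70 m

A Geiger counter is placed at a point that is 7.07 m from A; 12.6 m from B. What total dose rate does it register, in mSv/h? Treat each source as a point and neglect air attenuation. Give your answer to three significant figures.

By superposition, sum each source's inverse-square contribution:
A: 335 × (1.30/7.07)² = 11.33 mSv/h
B: 80.2 × (2.70/12.6)² = 3.683 mSv/h
Total = 11.33 + 3.683 = 15.01 mSv/h.

15.0 mSv/h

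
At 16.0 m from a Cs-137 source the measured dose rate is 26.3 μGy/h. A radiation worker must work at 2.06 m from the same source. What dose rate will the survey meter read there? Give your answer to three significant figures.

1590 μGy/h

Intensity scales as (d₁/d₂)², so scaling from 16.0 m to 2.06 m:
(16.0/2.06)² = 60.33, so 26.3 × 60.33 = 1587 μGy/h.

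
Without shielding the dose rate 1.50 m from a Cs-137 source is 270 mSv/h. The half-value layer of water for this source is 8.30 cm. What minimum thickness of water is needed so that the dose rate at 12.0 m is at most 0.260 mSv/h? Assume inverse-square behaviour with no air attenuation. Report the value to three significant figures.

33.4 cm

At 12.0 m, distance alone gives (1.50/12.0)² = 0.01562, so 270 × 0.01562 = 4.217 mSv/h.
Further attenuation needed: 4.217/0.260 = 16.22.
n = log₂(16.22) = 4.020 half-value layers.
Thickness = 4.020 × 8.30 cm = 33.37 cm.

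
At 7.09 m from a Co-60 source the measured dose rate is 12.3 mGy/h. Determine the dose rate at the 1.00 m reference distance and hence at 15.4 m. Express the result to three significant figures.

Applying the 1/r² law,
At 1.00 m: 12.3 × (7.09/1.00)² = 12.3 × 50.27 = 618.3 mGy/h
At 15.4 m: 618.3 × (1.00/15.4)² = 618.3 × 0.004217 = 2.607 mGy/h.

618 mGy/h; 2.61 mGy/h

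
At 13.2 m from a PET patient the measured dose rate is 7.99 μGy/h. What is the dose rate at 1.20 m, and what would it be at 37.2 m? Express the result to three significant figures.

967 μGy/h; 1.01 μGy/h

Using I₁d₁² = I₂d₂²,
At 1.20 m: (13.2/1.20)² = 121.0, so 7.99 × 121.0 = 966.8 μGy/h
At 37.2 m: 966.8 × (1.20/37.2)² = 966.8 × 0.001041 = 1.006 μGy/h.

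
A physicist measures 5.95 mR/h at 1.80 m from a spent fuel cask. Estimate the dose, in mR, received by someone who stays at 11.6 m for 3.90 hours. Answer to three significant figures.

0.559 mR

Intensity scales as (d₁/d₂)², so rate at 11.6 m:
5.95 × (1.80/11.6)² = 5.95 × 0.02408 = 0.1433 mR/h.
Dose = rate × time = 0.1433 mR/h × 3.900 h = 0.5589 mR.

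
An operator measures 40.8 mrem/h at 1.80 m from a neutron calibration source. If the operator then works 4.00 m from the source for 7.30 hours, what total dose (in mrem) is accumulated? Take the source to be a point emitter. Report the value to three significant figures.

60.3 mrem

By the inverse-square law, rate at 4.00 m:
40.8 × (1.80/4.00)² = 40.8 × 0.2025 = 8.262 mrem/h.
Dose = rate × time = 8.262 mrem/h × 7.300 h = 60.31 mrem.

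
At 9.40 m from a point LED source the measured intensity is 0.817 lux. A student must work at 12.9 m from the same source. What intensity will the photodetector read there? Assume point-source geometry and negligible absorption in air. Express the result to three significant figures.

0.434 lux

Using I₁d₁² = I₂d₂², scaling from 9.40 m to 12.9 m:
0.817 × (9.40/12.9)² = 0.817 × 0.5310 = 0.4338 lux.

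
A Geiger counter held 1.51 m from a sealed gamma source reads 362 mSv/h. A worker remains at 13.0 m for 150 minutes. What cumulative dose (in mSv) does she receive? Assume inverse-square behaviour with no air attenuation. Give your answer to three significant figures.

12.2 mSv

Intensity scales as (d₁/d₂)², so rate at 13.0 m:
362 × (1.51/13.0)² = 362 × 0.01349 = 4.883 mSv/h.
Dose = rate × time = 4.883 mSv/h × 2.500 h = 12.21 mSv.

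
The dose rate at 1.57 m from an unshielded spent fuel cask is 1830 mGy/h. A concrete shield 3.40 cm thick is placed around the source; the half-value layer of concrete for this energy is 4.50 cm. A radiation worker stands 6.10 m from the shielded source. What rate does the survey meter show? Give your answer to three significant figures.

Distance alone: 1830 × (1.57/6.10)² = 1830 × 0.06624 = 121.2 mGy/h.
Shield: 3.40/4.50 = 0.7556 half-value layers → attenuation 2^(−0.7556) = 0.5923.
Combined: 121.2 × 0.5923 = 71.79 mGy/h.

71.8 mGy/h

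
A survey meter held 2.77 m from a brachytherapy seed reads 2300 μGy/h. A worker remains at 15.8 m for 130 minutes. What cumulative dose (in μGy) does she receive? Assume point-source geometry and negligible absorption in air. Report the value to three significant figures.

153 μGy

Since intensity falls as 1/r², rate at 15.8 m:
2300 × (2.77/15.8)² = 2300 × 0.03074 = 70.70 μGy/h.
Dose = rate × time = 70.70 μGy/h × 2.167 h = 153.2 μGy.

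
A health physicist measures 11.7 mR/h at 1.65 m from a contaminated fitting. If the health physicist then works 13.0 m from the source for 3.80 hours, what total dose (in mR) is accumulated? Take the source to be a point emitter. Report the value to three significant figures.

By the inverse-square law, rate at 13.0 m:
11.7 × (1.65/13.0)² = 11.7 × 0.01611 = 0.1885 mR/h.
Dose = rate × time = 0.1885 mR/h × 3.800 h = 0.7163 mR.

0.716 mR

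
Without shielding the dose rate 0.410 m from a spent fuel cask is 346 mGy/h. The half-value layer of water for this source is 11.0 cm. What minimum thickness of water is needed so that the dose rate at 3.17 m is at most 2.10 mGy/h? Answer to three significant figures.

At 3.17 m, distance alone gives 346 × (0.410/3.17)² = 346 × 0.01673 = 5.789 mGy/h.
Further attenuation needed: 5.789/2.10 = 2.757.
n = log₂(2.757) = 1.463 half-value layers.
Thickness = 1.463 × 11.0 cm = 16.09 cm.

16.1 cm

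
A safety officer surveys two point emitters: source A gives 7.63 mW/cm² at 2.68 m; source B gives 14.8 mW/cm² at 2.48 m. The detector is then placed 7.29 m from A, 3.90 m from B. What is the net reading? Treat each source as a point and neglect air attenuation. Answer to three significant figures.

By superposition, sum each source's inverse-square contribution:
A: 7.63 × (2.68/7.29)² = 1.031 mW/cm²
B: 14.8 × (2.48/3.90)² = 5.985 mW/cm²
Total = 1.031 + 5.985 = 7.016 mW/cm².

7.02 mW/cm²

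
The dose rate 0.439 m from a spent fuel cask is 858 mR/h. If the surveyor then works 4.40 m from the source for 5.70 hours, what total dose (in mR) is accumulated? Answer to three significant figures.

48.7 mR

Applying the 1/r² law, rate at 4.40 m:
858 × (0.439/4.40)² = 858 × 0.009955 = 8.541 mR/h.
Dose = rate × time = 8.541 mR/h × 5.700 h = 48.68 mR.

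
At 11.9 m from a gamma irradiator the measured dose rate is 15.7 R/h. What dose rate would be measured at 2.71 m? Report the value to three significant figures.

Since intensity falls as 1/r², scaling from 11.9 m to 2.71 m:
(11.9/2.71)² = 19.28, so 15.7 × 19.28 = 302.7 R/h.

303 R/h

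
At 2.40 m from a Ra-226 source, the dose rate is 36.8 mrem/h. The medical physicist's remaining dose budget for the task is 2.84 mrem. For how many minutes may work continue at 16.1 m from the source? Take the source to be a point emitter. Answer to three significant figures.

208 min

Since intensity falls as 1/r², rate at 16.1 m:
36.8 × (2.40/16.1)² = 36.8 × 0.02222 = 0.8177 mrem/h.
Stay time = 2.84 mrem ÷ 0.8177 mrem/h = 3.473 h = 208.4 min.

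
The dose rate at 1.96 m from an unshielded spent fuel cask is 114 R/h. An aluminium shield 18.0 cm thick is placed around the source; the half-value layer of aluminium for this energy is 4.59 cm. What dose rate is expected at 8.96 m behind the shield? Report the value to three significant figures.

Distance alone: (1.96/8.96)² = 0.04785, so 114 × 0.04785 = 5.455 R/h.
Shield: 18.0/4.59 = 3.922 half-value layers → attenuation 2^(−3.922) = 0.06597.
Combined: 5.455 × 0.06597 = 0.3599 R/h.

0.360 R/h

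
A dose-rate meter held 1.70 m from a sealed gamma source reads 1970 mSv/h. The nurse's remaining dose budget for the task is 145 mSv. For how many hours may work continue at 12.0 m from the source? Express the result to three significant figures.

3.67 h

By the inverse-square law, rate at 12.0 m:
1970 × (1.70/12.0)² = 1970 × 0.02007 = 39.54 mSv/h.
Stay time = 145 mSv ÷ 39.54 mSv/h = 3.667 h.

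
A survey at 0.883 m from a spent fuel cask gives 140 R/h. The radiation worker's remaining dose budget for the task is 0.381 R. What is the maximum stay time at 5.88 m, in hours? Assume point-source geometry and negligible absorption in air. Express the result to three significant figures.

Intensity scales as (d₁/d₂)², so rate at 5.88 m:
140 × (0.883/5.88)² = 140 × 0.02255 = 3.157 R/h.
Stay time = 0.381 R ÷ 3.157 R/h = 0.1207 h.

0.121 h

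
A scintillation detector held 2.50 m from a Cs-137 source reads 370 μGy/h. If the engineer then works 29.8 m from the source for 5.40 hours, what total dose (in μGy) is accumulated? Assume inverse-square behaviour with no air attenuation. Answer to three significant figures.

Intensity scales as (d₁/d₂)², so rate at 29.8 m:
370 × (2.50/29.8)² = 370 × 0.007038 = 2.604 μGy/h.
Dose = rate × time = 2.604 μGy/h × 5.400 h = 14.06 μGy.

14.1 μGy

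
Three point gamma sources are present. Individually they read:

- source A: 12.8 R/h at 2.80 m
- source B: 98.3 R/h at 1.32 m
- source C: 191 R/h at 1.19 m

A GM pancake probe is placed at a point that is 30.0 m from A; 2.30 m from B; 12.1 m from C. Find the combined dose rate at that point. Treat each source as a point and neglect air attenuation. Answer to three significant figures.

34.3 R/h

By superposition, sum each source's inverse-square contribution:
A: 12.8 × (2.80/30.0)² = 0.1115 R/h
B: 98.3 × (1.32/2.30)² = 32.38 R/h
C: 191 × (1.19/12.1)² = 1.847 R/h
Total = 0.1115 + 32.38 + 1.847 = 34.34 R/h.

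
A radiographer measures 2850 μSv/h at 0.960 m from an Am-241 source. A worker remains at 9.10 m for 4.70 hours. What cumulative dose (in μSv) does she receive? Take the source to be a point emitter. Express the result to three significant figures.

Since intensity falls as 1/r², rate at 9.10 m:
(0.960/9.10)² = 0.01113, so 2850 × 0.01113 = 31.72 μSv/h.
Dose = rate × time = 31.72 μSv/h × 4.700 h = 149.1 μSv.

149 μSv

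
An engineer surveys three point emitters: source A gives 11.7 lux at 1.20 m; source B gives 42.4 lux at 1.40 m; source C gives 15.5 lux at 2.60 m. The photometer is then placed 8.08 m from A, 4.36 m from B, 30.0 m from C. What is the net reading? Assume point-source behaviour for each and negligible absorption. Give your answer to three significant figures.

By superposition, sum each source's inverse-square contribution:
A: 11.7 × (1.20/8.08)² = 0.2581 lux
B: 42.4 × (1.40/4.36)² = 4.372 lux
C: 15.5 × (2.60/30.0)² = 0.1164 lux
Total = 0.2581 + 4.372 + 0.1164 = 4.747 lux.

4.75 lux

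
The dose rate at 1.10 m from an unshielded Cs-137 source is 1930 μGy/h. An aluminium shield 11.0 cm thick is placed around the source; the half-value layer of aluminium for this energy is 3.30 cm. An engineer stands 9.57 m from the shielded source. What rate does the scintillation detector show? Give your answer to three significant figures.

2.53 μGy/h

Distance alone: (1.10/9.57)² = 0.01321, so 1930 × 0.01321 = 25.50 μGy/h.
Shield: 11.0/3.30 = 3.333 half-value layers → attenuation 2^(−3.333) = 0.09924.
Combined: 25.50 × 0.09924 = 2.531 μGy/h.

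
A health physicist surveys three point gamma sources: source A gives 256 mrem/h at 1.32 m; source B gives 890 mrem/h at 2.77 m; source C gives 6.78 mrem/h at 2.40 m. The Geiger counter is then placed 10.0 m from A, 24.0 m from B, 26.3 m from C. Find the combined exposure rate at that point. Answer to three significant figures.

16.4 mrem/h

Each source contributes Iᵢ·(dᵢ/rᵢ)²; contributions add.
A: 256 × (1.32/10.0)² = 4.461 mrem/h
B: 890 × (2.77/24.0)² = 11.86 mrem/h
C: 6.78 × (2.40/26.3)² = 0.05646 mrem/h
Total = 4.461 + 11.86 + 0.05646 = 16.38 mrem/h.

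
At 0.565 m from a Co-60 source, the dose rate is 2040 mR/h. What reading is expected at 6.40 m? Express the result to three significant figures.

Since intensity falls as 1/r², the rate at 6.40 m is
2040 × (0.565/6.40)² = 2040 × 0.007794 = 15.90 mR/h.

15.9 mR/h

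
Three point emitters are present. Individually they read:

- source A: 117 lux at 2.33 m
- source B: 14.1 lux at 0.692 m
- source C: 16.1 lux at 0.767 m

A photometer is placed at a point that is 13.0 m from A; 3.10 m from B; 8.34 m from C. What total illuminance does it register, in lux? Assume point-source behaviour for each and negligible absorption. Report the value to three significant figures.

By superposition, sum each source's inverse-square contribution:
A: 117 × (2.33/13.0)² = 3.758 lux
B: 14.1 × (0.692/3.10)² = 0.7026 lux
C: 16.1 × (0.767/8.34)² = 0.1362 lux
Total = 3.758 + 0.7026 + 0.1362 = 4.597 lux.

4.60 lux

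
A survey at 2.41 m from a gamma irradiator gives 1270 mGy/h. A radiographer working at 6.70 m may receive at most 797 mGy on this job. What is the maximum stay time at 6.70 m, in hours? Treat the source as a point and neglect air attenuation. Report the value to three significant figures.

4.85 h

Using I₁d₁² = I₂d₂², rate at 6.70 m:
(2.41/6.70)² = 0.1294, so 1270 × 0.1294 = 164.3 mGy/h.
Stay time = 797 mGy ÷ 164.3 mGy/h = 4.851 h.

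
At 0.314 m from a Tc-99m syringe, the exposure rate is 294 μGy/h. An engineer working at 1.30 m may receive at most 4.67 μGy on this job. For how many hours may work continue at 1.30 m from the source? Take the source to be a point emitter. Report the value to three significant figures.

0.272 h

By the inverse-square law, rate at 1.30 m:
294 × (0.314/1.30)² = 294 × 0.05834 = 17.15 μGy/h.
Stay time = 4.67 μGy ÷ 17.15 μGy/h = 0.2723 h.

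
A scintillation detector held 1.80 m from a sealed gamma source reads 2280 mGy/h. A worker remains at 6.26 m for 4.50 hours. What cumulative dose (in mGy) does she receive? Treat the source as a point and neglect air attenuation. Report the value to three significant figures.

848 mGy

Since intensity falls as 1/r², rate at 6.26 m:
(1.80/6.26)² = 0.08268, so 2280 × 0.08268 = 188.5 mGy/h.
Dose = rate × time = 188.5 mGy/h × 4.500 h = 848.2 mGy.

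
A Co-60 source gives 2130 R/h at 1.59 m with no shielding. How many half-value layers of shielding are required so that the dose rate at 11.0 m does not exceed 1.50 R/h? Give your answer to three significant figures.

At 11.0 m, distance alone gives (1.59/11.0)² = 0.02089, so 2130 × 0.02089 = 44.50 R/h.
Further attenuation needed: 44.50/1.50 = 29.67.
n = log₂(29.67) = 4.891 half-value layers.

4.89 half-value layers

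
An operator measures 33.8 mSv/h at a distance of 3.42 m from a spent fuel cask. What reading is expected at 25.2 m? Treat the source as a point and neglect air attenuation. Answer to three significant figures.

0.623 mSv/h

Since intensity falls as 1/r², the rate at 25.2 m is
(3.42/25.2)² = 0.01842, so 33.8 × 0.01842 = 0.6226 mSv/h.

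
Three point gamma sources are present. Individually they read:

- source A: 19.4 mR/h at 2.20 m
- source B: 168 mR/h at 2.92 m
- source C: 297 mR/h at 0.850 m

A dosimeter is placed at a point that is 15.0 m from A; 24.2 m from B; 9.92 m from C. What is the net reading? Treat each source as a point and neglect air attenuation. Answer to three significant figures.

Each source contributes Iᵢ·(dᵢ/rᵢ)²; contributions add.
A: 19.4 × (2.20/15.0)² = 0.4173 mR/h
B: 168 × (2.92/24.2)² = 2.446 mR/h
C: 297 × (0.850/9.92)² = 2.181 mR/h
Total = 0.4173 + 2.446 + 2.181 = 5.044 mR/h.

5.04 mR/h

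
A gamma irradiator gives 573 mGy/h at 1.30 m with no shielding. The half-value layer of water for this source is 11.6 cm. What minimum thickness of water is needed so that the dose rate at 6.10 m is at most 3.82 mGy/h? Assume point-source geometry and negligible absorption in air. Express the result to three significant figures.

At 6.10 m, distance alone gives (1.30/6.10)² = 0.04542, so 573 × 0.04542 = 26.03 mGy/h.
Further attenuation needed: 26.03/3.82 = 6.814.
n = log₂(6.814) = 2.769 half-value layers.
Thickness = 2.769 × 11.6 cm = 32.12 cm.

32.1 cm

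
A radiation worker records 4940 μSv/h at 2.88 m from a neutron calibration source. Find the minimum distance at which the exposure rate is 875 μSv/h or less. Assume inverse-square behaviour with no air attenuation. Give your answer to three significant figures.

6.84 m

Applying the 1/r² law, d₂ = d₁·√(I₁/I₂).
I₁/I₂ = 4940/875 = 5.646, so d₂ = 2.88 × √5.646 = 6.843 m.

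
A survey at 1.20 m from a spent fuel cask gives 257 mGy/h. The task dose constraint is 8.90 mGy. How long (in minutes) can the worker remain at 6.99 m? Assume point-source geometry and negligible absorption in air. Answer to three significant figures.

70.5 min

Intensity scales as (d₁/d₂)², so rate at 6.99 m:
257 × (1.20/6.99)² = 257 × 0.02947 = 7.574 mGy/h.
Stay time = 8.90 mGy ÷ 7.574 mGy/h = 1.175 h = 70.50 min.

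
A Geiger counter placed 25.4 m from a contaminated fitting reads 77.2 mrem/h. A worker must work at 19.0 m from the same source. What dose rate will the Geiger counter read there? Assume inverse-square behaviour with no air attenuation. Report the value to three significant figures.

Using I₁d₁² = I₂d₂², scaling from 25.4 m to 19.0 m:
(25.4/19.0)² = 1.787, so 77.2 × 1.787 = 138.0 mrem/h.

138 mrem/h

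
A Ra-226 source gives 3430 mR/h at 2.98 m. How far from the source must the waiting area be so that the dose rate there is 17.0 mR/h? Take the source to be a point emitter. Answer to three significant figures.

Using I₁d₁² = I₂d₂², d₂ = d₁·√(I₁/I₂).
I₁/I₂ = 3430/17.0 = 201.8, so d₂ = 2.98 × √201.8 = 42.33 m.

42.3 m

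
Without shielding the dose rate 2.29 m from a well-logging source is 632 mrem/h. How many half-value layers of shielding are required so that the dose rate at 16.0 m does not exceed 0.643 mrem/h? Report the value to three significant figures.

At 16.0 m, distance alone gives (2.29/16.0)² = 0.02048, so 632 × 0.02048 = 12.94 mrem/h.
Further attenuation needed: 12.94/0.643 = 20.12.
n = log₂(20.12) = 4.331 half-value layers.

4.33 half-value layers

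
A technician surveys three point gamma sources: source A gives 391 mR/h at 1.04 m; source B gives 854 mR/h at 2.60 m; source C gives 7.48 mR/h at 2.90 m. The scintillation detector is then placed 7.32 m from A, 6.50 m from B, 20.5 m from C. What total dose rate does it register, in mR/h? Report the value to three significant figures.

145 mR/h

Each source contributes Iᵢ·(dᵢ/rᵢ)²; contributions add.
A: 391 × (1.04/7.32)² = 7.893 mR/h
B: 854 × (2.60/6.50)² = 136.6 mR/h
C: 7.48 × (2.90/20.5)² = 0.1497 mR/h
Total = 7.893 + 136.6 + 0.1497 = 144.6 mR/h.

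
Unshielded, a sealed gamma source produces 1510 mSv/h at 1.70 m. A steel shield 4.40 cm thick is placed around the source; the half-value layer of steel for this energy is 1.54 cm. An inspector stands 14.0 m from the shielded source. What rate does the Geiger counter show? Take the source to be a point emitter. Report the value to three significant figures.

Distance alone: 1510 × (1.70/14.0)² = 1510 × 0.01474 = 22.26 mSv/h.
Shield: 4.40/1.54 = 2.857 half-value layers → attenuation 2^(−2.857) = 0.1380.
Combined: 22.26 × 0.1380 = 3.072 mSv/h.

3.07 mSv/h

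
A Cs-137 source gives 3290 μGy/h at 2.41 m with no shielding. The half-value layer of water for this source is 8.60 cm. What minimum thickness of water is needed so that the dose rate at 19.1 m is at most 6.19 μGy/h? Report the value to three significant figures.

26.5 cm

At 19.1 m, distance alone gives (2.41/19.1)² = 0.01592, so 3290 × 0.01592 = 52.38 μGy/h.
Further attenuation needed: 52.38/6.19 = 8.462.
n = log₂(8.462) = 3.081 half-value layers.
Thickness = 3.081 × 8.60 cm = 26.50 cm.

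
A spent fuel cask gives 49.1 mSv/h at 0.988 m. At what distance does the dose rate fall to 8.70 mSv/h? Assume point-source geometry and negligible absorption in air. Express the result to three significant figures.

2.35 m

Since intensity falls as 1/r², d₂ = d₁·√(I₁/I₂).
I₁/I₂ = 49.1/8.70 = 5.644, so d₂ = 0.988 × √5.644 = 2.347 m.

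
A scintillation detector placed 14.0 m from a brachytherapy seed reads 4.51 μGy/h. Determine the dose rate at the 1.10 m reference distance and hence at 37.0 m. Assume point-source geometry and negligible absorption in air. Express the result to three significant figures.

731 μGy/h; 0.646 μGy/h

Using I₁d₁² = I₂d₂²,
At 1.10 m: 4.51 × (14.0/1.10)² = 4.51 × 162.0 = 730.6 μGy/h
At 37.0 m: (1.10/37.0)² = 0.0008839, so 730.6 × 0.0008839 = 0.6458 μGy/h.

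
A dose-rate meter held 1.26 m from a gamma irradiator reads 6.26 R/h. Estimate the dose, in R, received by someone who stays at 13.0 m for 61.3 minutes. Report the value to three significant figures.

0.0601 R

Applying the 1/r² law, rate at 13.0 m:
(1.26/13.0)² = 0.009394, so 6.26 × 0.009394 = 0.05881 R/h.
Dose = rate × time = 0.05881 R/h × 1.022 h = 0.06010 R.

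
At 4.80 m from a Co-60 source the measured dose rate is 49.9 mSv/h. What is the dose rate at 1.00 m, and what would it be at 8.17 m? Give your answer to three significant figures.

Intensity scales as (d₁/d₂)², so
At 1.00 m: (4.80/1.00)² = 23.04, so 49.9 × 23.04 = 1150 mSv/h
At 8.17 m: (1.00/8.17)² = 0.01498, so 1150 × 0.01498 = 17.23 mSv/h.

1150 mSv/h; 17.2 mSv/h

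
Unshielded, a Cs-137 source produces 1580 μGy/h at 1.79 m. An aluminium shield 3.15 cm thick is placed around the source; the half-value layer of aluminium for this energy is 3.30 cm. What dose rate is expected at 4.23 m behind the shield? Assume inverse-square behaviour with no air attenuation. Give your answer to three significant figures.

146 μGy/h

Distance alone: 1580 × (1.79/4.23)² = 1580 × 0.1791 = 283.0 μGy/h.
Shield: 3.15/3.30 = 0.9545 half-value layers → attenuation 2^(−0.9545) = 0.5160.
Combined: 283.0 × 0.5160 = 146.0 μGy/h.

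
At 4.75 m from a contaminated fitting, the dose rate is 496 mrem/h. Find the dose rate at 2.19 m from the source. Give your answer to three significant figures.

Using I₁d₁² = I₂d₂², the rate at 2.19 m is
(4.75/2.19)² = 4.704, so 496 × 4.704 = 2333 mrem/h.

2330 mrem/h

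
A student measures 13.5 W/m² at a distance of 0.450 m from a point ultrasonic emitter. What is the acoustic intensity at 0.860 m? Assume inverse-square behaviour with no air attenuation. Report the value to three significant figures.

3.70 W/m²

Since intensity falls as 1/r², the rate at 0.860 m is
(0.450/0.860)² = 0.2738, so 13.5 × 0.2738 = 3.696 W/m².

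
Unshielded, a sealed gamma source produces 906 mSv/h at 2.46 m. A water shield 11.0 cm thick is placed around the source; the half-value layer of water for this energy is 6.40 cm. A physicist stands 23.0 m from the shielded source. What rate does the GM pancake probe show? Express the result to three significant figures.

Distance alone: (2.46/23.0)² = 0.01144, so 906 × 0.01144 = 10.36 mSv/h.
Shield: 11.0/6.40 = 1.719 half-value layers → attenuation 2^(−1.719) = 0.3038.
Combined: 10.36 × 0.3038 = 3.147 mSv/h.

3.15 mSv/h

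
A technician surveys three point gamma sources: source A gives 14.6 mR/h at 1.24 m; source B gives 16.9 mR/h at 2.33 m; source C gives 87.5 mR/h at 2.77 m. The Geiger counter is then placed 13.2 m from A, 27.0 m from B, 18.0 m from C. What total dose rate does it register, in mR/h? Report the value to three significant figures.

By superposition, sum each source's inverse-square contribution:
A: 14.6 × (1.24/13.2)² = 0.1288 mR/h
B: 16.9 × (2.33/27.0)² = 0.1259 mR/h
C: 87.5 × (2.77/18.0)² = 2.072 mR/h
Total = 0.1288 + 0.1259 + 2.072 = 2.327 mR/h.

2.33 mR/h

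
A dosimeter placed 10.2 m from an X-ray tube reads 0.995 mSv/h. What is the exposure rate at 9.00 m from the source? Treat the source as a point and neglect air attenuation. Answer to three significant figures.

Applying the 1/r² law, scaling from 10.2 m to 9.00 m:
(10.2/9.00)² = 1.284, so 0.995 × 1.284 = 1.278 mSv/h.

1.28 mSv/h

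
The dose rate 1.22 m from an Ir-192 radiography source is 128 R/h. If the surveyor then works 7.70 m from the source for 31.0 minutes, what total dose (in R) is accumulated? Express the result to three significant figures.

1.66 R

Intensity scales as (d₁/d₂)², so rate at 7.70 m:
(1.22/7.70)² = 0.02510, so 128 × 0.02510 = 3.213 R/h.
Dose = rate × time = 3.213 R/h × 0.5167 h = 1.660 R.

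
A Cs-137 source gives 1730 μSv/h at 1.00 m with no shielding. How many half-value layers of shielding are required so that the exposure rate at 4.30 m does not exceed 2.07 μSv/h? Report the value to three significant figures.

5.50 half-value layers

At 4.30 m, distance alone gives 1730 × (1.00/4.30)² = 1730 × 0.05408 = 93.56 μSv/h.
Further attenuation needed: 93.56/2.07 = 45.20.
n = log₂(45.20) = 5.498 half-value layers.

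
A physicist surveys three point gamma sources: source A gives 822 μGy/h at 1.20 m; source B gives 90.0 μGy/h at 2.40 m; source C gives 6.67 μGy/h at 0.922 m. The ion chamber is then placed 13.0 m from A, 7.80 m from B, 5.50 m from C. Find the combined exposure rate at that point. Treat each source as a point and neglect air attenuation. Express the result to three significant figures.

15.7 μGy/h

By superposition, sum each source's inverse-square contribution:
A: 822 × (1.20/13.0)² = 7.004 μGy/h
B: 90.0 × (2.40/7.80)² = 8.521 μGy/h
C: 6.67 × (0.922/5.50)² = 0.1874 μGy/h
Total = 7.004 + 8.521 + 0.1874 = 15.71 μGy/h.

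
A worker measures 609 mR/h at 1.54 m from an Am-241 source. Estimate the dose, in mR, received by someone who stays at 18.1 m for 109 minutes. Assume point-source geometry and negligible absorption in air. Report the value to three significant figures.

Applying the 1/r² law, rate at 18.1 m:
(1.54/18.1)² = 0.007239, so 609 × 0.007239 = 4.409 mR/h.
Dose = rate × time = 4.409 mR/h × 1.817 h = 8.011 mR.

8.01 mR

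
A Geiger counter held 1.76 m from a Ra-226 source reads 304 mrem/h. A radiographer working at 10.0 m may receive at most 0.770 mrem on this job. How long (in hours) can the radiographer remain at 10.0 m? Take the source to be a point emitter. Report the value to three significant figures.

Since intensity falls as 1/r², rate at 10.0 m:
304 × (1.76/10.0)² = 304 × 0.03098 = 9.418 mrem/h.
Stay time = 0.770 mrem ÷ 9.418 mrem/h = 0.08176 h.

0.0818 h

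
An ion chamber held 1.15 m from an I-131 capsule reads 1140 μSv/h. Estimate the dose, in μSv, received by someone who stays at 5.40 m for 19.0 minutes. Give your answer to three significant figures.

By the inverse-square law, rate at 5.40 m:
(1.15/5.40)² = 0.04535, so 1140 × 0.04535 = 51.70 μSv/h.
Dose = rate × time = 51.70 μSv/h × 0.3167 h = 16.37 μSv.

16.4 μSv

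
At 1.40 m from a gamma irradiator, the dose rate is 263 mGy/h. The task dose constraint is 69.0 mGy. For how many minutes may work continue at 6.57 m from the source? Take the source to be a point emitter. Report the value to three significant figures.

347 min

By the inverse-square law, rate at 6.57 m:
(1.40/6.57)² = 0.04541, so 263 × 0.04541 = 11.94 mGy/h.
Stay time = 69.0 mGy ÷ 11.94 mGy/h = 5.779 h = 346.7 min.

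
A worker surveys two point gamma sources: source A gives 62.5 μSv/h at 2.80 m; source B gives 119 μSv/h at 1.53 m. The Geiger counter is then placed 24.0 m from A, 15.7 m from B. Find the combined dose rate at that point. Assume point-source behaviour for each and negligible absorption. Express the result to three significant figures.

1.98 μSv/h

By superposition, sum each source's inverse-square contribution:
A: 62.5 × (2.80/24.0)² = 0.8507 μSv/h
B: 119 × (1.53/15.7)² = 1.130 μSv/h
Total = 0.8507 + 1.130 = 1.981 μSv/h.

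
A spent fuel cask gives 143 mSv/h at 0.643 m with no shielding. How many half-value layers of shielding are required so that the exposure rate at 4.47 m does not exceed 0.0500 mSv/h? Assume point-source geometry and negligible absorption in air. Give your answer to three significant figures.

5.89 half-value layers

At 4.47 m, distance alone gives (0.643/4.47)² = 0.02069, so 143 × 0.02069 = 2.959 mSv/h.
Further attenuation needed: 2.959/0.0500 = 59.18.
n = log₂(59.18) = 5.887 half-value layers.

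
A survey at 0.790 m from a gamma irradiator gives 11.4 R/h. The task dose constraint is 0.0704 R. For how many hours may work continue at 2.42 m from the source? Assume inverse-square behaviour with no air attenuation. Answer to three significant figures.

Since intensity falls as 1/r², rate at 2.42 m:
(0.790/2.42)² = 0.1066, so 11.4 × 0.1066 = 1.215 R/h.
Stay time = 0.0704 R ÷ 1.215 R/h = 0.05794 h.

0.0579 h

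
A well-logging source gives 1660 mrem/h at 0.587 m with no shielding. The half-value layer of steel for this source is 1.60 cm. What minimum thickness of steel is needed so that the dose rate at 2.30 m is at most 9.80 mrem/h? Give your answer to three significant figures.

At 2.30 m, distance alone gives (0.587/2.30)² = 0.06514, so 1660 × 0.06514 = 108.1 mrem/h.
Further attenuation needed: 108.1/9.80 = 11.03.
n = log₂(11.03) = 3.463 half-value layers.
Thickness = 3.463 × 1.60 cm = 5.541 cm.

5.54 cm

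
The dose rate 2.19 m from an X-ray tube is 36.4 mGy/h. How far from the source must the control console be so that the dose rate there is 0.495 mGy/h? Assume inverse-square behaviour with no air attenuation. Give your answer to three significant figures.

Intensity scales as (d₁/d₂)², so d₂ = d₁·√(I₁/I₂).
I₁/I₂ = 36.4/0.495 = 73.54, so d₂ = 2.19 × √73.54 = 18.78 m.

18.8 m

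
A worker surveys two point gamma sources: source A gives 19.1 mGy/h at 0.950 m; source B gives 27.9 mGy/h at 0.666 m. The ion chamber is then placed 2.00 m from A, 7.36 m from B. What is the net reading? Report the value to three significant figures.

4.54 mGy/h

By superposition, sum each source's inverse-square contribution:
A: 19.1 × (0.950/2.00)² = 4.309 mGy/h
B: 27.9 × (0.666/7.36)² = 0.2285 mGy/h
Total = 4.309 + 0.2285 = 4.538 mGy/h.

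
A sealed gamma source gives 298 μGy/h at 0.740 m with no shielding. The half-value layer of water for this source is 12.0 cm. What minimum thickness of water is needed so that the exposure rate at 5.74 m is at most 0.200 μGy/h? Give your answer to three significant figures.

55.6 cm

At 5.74 m, distance alone gives (0.740/5.74)² = 0.01662, so 298 × 0.01662 = 4.953 μGy/h.
Further attenuation needed: 4.953/0.200 = 24.77.
n = log₂(24.77) = 4.631 half-value layers.
Thickness = 4.631 × 12.0 cm = 55.57 cm.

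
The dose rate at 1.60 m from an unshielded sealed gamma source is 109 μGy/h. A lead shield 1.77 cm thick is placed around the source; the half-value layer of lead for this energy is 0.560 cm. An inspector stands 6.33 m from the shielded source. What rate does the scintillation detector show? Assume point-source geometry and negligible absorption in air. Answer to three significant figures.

0.779 μGy/h

Distance alone: (1.60/6.33)² = 0.06389, so 109 × 0.06389 = 6.964 μGy/h.
Shield: 1.77/0.560 = 3.161 half-value layers → attenuation 2^(−3.161) = 0.1118.
Combined: 6.964 × 0.1118 = 0.7786 μGy/h.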